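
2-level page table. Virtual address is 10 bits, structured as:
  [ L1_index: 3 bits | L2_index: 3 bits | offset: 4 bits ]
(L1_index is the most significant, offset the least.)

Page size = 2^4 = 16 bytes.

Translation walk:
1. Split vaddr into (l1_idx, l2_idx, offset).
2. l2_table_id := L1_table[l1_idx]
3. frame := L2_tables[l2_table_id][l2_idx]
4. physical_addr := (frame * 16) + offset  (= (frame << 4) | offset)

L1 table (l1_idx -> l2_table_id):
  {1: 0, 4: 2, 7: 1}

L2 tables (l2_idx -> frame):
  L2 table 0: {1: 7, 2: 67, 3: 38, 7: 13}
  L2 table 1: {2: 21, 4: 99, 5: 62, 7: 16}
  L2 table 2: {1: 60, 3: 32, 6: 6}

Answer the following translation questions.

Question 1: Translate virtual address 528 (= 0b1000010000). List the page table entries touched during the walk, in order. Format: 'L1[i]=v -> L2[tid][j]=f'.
Answer: L1[4]=2 -> L2[2][1]=60

Derivation:
vaddr = 528 = 0b1000010000
Split: l1_idx=4, l2_idx=1, offset=0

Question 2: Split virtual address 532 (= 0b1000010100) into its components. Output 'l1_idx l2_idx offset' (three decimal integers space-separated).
Answer: 4 1 4

Derivation:
vaddr = 532 = 0b1000010100
  top 3 bits -> l1_idx = 4
  next 3 bits -> l2_idx = 1
  bottom 4 bits -> offset = 4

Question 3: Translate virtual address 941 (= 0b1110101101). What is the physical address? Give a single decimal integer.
Answer: 349

Derivation:
vaddr = 941 = 0b1110101101
Split: l1_idx=7, l2_idx=2, offset=13
L1[7] = 1
L2[1][2] = 21
paddr = 21 * 16 + 13 = 349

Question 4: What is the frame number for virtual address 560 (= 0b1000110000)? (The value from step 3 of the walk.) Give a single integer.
vaddr = 560: l1_idx=4, l2_idx=3
L1[4] = 2; L2[2][3] = 32

Answer: 32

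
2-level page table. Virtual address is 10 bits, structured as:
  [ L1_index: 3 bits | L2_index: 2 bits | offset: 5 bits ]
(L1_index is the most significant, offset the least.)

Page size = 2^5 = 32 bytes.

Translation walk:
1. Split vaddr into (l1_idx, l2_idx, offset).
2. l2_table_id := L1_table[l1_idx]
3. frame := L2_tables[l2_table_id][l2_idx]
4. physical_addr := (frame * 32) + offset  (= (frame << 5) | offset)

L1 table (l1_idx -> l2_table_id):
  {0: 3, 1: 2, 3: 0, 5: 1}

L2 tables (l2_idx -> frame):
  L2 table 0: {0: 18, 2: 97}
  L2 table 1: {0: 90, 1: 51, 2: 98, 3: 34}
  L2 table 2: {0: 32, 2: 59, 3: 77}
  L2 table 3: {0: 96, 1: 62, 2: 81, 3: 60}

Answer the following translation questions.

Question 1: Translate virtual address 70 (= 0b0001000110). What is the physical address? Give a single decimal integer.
Answer: 2598

Derivation:
vaddr = 70 = 0b0001000110
Split: l1_idx=0, l2_idx=2, offset=6
L1[0] = 3
L2[3][2] = 81
paddr = 81 * 32 + 6 = 2598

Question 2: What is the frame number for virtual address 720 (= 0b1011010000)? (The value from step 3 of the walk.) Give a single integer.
vaddr = 720: l1_idx=5, l2_idx=2
L1[5] = 1; L2[1][2] = 98

Answer: 98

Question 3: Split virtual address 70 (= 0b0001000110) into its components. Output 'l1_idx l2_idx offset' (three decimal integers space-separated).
vaddr = 70 = 0b0001000110
  top 3 bits -> l1_idx = 0
  next 2 bits -> l2_idx = 2
  bottom 5 bits -> offset = 6

Answer: 0 2 6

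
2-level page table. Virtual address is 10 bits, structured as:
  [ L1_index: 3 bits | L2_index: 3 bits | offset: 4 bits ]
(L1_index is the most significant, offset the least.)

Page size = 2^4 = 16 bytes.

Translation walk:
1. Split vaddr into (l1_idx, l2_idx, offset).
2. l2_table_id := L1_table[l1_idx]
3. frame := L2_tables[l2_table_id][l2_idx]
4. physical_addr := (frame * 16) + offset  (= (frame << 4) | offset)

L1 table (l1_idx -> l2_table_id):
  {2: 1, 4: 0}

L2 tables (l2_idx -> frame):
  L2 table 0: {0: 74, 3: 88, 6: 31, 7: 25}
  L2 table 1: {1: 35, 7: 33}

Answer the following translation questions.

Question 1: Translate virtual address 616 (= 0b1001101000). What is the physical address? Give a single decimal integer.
Answer: 504

Derivation:
vaddr = 616 = 0b1001101000
Split: l1_idx=4, l2_idx=6, offset=8
L1[4] = 0
L2[0][6] = 31
paddr = 31 * 16 + 8 = 504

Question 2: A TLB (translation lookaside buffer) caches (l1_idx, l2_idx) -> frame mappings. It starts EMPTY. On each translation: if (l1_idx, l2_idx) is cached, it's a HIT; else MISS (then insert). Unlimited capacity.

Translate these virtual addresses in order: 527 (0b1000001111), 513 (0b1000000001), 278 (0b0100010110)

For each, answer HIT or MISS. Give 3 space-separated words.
vaddr=527: (4,0) not in TLB -> MISS, insert
vaddr=513: (4,0) in TLB -> HIT
vaddr=278: (2,1) not in TLB -> MISS, insert

Answer: MISS HIT MISS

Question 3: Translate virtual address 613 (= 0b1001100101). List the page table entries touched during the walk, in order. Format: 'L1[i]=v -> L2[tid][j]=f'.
vaddr = 613 = 0b1001100101
Split: l1_idx=4, l2_idx=6, offset=5

Answer: L1[4]=0 -> L2[0][6]=31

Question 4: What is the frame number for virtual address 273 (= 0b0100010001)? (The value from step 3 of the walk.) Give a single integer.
vaddr = 273: l1_idx=2, l2_idx=1
L1[2] = 1; L2[1][1] = 35

Answer: 35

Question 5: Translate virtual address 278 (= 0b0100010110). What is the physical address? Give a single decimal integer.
Answer: 566

Derivation:
vaddr = 278 = 0b0100010110
Split: l1_idx=2, l2_idx=1, offset=6
L1[2] = 1
L2[1][1] = 35
paddr = 35 * 16 + 6 = 566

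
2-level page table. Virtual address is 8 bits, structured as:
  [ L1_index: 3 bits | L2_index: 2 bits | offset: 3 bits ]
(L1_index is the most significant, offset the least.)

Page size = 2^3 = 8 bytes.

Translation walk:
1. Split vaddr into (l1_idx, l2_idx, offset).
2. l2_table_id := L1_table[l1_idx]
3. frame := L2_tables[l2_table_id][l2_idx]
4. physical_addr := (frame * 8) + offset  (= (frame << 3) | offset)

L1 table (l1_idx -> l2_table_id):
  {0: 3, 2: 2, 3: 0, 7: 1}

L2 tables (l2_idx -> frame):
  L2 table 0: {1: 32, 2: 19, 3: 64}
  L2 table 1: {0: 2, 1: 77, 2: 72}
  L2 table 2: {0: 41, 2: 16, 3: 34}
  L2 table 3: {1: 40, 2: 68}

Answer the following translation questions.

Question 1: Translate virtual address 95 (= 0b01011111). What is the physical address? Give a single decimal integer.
Answer: 279

Derivation:
vaddr = 95 = 0b01011111
Split: l1_idx=2, l2_idx=3, offset=7
L1[2] = 2
L2[2][3] = 34
paddr = 34 * 8 + 7 = 279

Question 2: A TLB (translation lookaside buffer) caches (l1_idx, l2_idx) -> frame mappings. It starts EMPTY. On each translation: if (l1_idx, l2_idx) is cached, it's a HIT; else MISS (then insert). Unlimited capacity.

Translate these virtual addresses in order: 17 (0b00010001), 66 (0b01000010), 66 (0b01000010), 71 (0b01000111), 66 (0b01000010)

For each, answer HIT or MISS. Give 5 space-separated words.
vaddr=17: (0,2) not in TLB -> MISS, insert
vaddr=66: (2,0) not in TLB -> MISS, insert
vaddr=66: (2,0) in TLB -> HIT
vaddr=71: (2,0) in TLB -> HIT
vaddr=66: (2,0) in TLB -> HIT

Answer: MISS MISS HIT HIT HIT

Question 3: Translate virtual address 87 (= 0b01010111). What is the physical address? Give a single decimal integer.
Answer: 135

Derivation:
vaddr = 87 = 0b01010111
Split: l1_idx=2, l2_idx=2, offset=7
L1[2] = 2
L2[2][2] = 16
paddr = 16 * 8 + 7 = 135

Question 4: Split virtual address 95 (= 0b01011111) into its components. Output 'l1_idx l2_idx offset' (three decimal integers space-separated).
Answer: 2 3 7

Derivation:
vaddr = 95 = 0b01011111
  top 3 bits -> l1_idx = 2
  next 2 bits -> l2_idx = 3
  bottom 3 bits -> offset = 7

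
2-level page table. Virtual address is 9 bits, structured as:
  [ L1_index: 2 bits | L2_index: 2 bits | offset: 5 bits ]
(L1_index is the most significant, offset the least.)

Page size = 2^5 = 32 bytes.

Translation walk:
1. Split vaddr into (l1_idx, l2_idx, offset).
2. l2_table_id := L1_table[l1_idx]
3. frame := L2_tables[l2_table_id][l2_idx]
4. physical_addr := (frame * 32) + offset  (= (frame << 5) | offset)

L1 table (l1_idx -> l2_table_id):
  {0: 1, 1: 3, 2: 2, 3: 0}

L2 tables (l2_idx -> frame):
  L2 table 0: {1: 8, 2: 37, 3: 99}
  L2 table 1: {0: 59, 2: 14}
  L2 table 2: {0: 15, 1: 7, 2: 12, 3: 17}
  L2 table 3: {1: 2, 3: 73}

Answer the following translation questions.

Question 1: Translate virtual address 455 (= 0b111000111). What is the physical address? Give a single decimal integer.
vaddr = 455 = 0b111000111
Split: l1_idx=3, l2_idx=2, offset=7
L1[3] = 0
L2[0][2] = 37
paddr = 37 * 32 + 7 = 1191

Answer: 1191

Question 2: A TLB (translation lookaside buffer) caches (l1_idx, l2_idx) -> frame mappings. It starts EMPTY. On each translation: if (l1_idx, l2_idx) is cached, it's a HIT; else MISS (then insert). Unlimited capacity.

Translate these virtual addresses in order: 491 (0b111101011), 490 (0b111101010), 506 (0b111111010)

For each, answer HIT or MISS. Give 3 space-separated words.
Answer: MISS HIT HIT

Derivation:
vaddr=491: (3,3) not in TLB -> MISS, insert
vaddr=490: (3,3) in TLB -> HIT
vaddr=506: (3,3) in TLB -> HIT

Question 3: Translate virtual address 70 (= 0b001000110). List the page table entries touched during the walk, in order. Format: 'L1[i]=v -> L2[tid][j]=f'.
Answer: L1[0]=1 -> L2[1][2]=14

Derivation:
vaddr = 70 = 0b001000110
Split: l1_idx=0, l2_idx=2, offset=6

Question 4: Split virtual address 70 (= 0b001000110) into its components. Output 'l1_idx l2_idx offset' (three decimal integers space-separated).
vaddr = 70 = 0b001000110
  top 2 bits -> l1_idx = 0
  next 2 bits -> l2_idx = 2
  bottom 5 bits -> offset = 6

Answer: 0 2 6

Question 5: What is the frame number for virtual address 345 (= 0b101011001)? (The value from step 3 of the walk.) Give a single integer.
vaddr = 345: l1_idx=2, l2_idx=2
L1[2] = 2; L2[2][2] = 12

Answer: 12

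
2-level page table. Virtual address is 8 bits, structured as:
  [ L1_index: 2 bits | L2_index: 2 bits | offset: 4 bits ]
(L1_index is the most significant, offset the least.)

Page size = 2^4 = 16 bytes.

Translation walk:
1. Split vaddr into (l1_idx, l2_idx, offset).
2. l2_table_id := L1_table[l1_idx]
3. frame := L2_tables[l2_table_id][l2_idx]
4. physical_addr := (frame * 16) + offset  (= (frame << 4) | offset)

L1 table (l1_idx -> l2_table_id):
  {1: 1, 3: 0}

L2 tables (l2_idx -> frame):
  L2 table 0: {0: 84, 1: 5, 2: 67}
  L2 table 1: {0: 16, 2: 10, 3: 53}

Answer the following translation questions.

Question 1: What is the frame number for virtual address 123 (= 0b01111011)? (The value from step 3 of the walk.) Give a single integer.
vaddr = 123: l1_idx=1, l2_idx=3
L1[1] = 1; L2[1][3] = 53

Answer: 53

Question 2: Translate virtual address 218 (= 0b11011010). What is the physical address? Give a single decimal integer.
vaddr = 218 = 0b11011010
Split: l1_idx=3, l2_idx=1, offset=10
L1[3] = 0
L2[0][1] = 5
paddr = 5 * 16 + 10 = 90

Answer: 90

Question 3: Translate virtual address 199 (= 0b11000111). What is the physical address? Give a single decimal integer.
Answer: 1351

Derivation:
vaddr = 199 = 0b11000111
Split: l1_idx=3, l2_idx=0, offset=7
L1[3] = 0
L2[0][0] = 84
paddr = 84 * 16 + 7 = 1351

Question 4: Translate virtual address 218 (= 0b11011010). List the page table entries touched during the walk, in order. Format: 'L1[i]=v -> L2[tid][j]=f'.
vaddr = 218 = 0b11011010
Split: l1_idx=3, l2_idx=1, offset=10

Answer: L1[3]=0 -> L2[0][1]=5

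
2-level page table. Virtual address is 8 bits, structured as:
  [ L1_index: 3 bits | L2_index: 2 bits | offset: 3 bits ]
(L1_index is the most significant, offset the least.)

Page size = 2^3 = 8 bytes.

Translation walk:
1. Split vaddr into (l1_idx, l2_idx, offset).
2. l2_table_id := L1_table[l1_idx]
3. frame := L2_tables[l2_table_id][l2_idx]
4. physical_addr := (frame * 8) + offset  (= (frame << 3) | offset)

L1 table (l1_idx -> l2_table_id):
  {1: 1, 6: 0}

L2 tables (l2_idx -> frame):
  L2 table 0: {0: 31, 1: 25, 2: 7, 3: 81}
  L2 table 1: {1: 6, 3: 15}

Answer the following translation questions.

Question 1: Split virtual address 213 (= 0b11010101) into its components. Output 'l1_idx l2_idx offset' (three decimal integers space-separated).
vaddr = 213 = 0b11010101
  top 3 bits -> l1_idx = 6
  next 2 bits -> l2_idx = 2
  bottom 3 bits -> offset = 5

Answer: 6 2 5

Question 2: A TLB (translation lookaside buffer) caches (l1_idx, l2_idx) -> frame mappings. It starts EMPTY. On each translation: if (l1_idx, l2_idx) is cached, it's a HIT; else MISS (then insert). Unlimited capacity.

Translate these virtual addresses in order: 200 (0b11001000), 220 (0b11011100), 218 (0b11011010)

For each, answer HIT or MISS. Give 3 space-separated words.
Answer: MISS MISS HIT

Derivation:
vaddr=200: (6,1) not in TLB -> MISS, insert
vaddr=220: (6,3) not in TLB -> MISS, insert
vaddr=218: (6,3) in TLB -> HIT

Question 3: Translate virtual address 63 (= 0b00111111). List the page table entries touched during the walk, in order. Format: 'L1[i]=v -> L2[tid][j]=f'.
Answer: L1[1]=1 -> L2[1][3]=15

Derivation:
vaddr = 63 = 0b00111111
Split: l1_idx=1, l2_idx=3, offset=7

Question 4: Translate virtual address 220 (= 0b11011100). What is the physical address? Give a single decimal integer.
vaddr = 220 = 0b11011100
Split: l1_idx=6, l2_idx=3, offset=4
L1[6] = 0
L2[0][3] = 81
paddr = 81 * 8 + 4 = 652

Answer: 652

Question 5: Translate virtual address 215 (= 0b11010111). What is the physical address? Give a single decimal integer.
vaddr = 215 = 0b11010111
Split: l1_idx=6, l2_idx=2, offset=7
L1[6] = 0
L2[0][2] = 7
paddr = 7 * 8 + 7 = 63

Answer: 63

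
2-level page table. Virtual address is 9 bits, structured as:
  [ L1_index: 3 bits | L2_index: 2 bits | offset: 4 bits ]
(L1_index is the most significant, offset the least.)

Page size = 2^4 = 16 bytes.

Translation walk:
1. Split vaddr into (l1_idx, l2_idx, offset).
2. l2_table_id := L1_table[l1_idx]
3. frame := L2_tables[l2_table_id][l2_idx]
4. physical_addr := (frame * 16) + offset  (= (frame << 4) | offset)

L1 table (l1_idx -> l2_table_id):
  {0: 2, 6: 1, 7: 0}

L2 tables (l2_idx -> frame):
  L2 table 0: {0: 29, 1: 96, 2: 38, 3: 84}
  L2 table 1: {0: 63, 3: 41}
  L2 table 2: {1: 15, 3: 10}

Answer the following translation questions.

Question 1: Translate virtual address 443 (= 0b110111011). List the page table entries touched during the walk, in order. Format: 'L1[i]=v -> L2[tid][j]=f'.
Answer: L1[6]=1 -> L2[1][3]=41

Derivation:
vaddr = 443 = 0b110111011
Split: l1_idx=6, l2_idx=3, offset=11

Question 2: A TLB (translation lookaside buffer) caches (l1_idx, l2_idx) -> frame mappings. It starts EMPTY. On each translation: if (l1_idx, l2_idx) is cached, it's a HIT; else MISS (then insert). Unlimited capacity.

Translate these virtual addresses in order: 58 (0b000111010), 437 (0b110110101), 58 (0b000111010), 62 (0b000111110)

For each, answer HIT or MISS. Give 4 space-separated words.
vaddr=58: (0,3) not in TLB -> MISS, insert
vaddr=437: (6,3) not in TLB -> MISS, insert
vaddr=58: (0,3) in TLB -> HIT
vaddr=62: (0,3) in TLB -> HIT

Answer: MISS MISS HIT HIT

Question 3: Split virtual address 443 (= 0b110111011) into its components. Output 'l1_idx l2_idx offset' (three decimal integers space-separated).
vaddr = 443 = 0b110111011
  top 3 bits -> l1_idx = 6
  next 2 bits -> l2_idx = 3
  bottom 4 bits -> offset = 11

Answer: 6 3 11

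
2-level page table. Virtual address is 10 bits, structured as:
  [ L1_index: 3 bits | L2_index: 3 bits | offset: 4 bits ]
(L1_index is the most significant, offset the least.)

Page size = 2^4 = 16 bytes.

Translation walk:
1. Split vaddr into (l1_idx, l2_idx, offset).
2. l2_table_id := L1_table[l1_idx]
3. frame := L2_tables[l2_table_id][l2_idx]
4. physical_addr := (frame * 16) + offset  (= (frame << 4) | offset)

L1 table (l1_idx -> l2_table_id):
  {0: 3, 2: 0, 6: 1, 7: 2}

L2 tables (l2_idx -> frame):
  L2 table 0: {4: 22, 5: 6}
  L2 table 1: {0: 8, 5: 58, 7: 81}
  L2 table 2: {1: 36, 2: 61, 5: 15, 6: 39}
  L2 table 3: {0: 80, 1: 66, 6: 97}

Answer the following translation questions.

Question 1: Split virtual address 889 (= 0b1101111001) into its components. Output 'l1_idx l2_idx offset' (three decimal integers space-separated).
vaddr = 889 = 0b1101111001
  top 3 bits -> l1_idx = 6
  next 3 bits -> l2_idx = 7
  bottom 4 bits -> offset = 9

Answer: 6 7 9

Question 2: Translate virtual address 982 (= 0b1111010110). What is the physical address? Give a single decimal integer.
vaddr = 982 = 0b1111010110
Split: l1_idx=7, l2_idx=5, offset=6
L1[7] = 2
L2[2][5] = 15
paddr = 15 * 16 + 6 = 246

Answer: 246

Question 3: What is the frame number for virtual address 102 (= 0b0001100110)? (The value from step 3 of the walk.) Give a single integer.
vaddr = 102: l1_idx=0, l2_idx=6
L1[0] = 3; L2[3][6] = 97

Answer: 97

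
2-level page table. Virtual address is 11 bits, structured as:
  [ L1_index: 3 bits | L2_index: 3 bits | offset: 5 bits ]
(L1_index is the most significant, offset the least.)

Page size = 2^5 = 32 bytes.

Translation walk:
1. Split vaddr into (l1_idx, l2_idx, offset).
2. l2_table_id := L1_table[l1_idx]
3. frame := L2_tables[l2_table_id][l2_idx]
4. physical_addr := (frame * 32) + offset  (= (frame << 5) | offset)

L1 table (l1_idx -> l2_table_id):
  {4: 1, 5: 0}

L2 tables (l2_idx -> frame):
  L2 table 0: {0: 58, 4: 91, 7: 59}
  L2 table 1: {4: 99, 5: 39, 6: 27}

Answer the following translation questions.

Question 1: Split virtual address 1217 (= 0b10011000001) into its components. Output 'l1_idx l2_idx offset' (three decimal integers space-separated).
vaddr = 1217 = 0b10011000001
  top 3 bits -> l1_idx = 4
  next 3 bits -> l2_idx = 6
  bottom 5 bits -> offset = 1

Answer: 4 6 1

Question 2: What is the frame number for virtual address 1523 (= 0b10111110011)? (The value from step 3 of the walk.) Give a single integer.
vaddr = 1523: l1_idx=5, l2_idx=7
L1[5] = 0; L2[0][7] = 59

Answer: 59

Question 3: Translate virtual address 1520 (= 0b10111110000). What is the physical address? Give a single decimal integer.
vaddr = 1520 = 0b10111110000
Split: l1_idx=5, l2_idx=7, offset=16
L1[5] = 0
L2[0][7] = 59
paddr = 59 * 32 + 16 = 1904

Answer: 1904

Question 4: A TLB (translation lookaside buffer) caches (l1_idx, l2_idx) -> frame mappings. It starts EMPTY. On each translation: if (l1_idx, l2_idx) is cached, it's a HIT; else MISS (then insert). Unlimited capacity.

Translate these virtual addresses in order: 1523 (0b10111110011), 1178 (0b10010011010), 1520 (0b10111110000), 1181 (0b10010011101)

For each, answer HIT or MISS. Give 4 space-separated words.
Answer: MISS MISS HIT HIT

Derivation:
vaddr=1523: (5,7) not in TLB -> MISS, insert
vaddr=1178: (4,4) not in TLB -> MISS, insert
vaddr=1520: (5,7) in TLB -> HIT
vaddr=1181: (4,4) in TLB -> HIT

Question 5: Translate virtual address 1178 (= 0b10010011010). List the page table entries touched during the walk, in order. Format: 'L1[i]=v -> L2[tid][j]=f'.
Answer: L1[4]=1 -> L2[1][4]=99

Derivation:
vaddr = 1178 = 0b10010011010
Split: l1_idx=4, l2_idx=4, offset=26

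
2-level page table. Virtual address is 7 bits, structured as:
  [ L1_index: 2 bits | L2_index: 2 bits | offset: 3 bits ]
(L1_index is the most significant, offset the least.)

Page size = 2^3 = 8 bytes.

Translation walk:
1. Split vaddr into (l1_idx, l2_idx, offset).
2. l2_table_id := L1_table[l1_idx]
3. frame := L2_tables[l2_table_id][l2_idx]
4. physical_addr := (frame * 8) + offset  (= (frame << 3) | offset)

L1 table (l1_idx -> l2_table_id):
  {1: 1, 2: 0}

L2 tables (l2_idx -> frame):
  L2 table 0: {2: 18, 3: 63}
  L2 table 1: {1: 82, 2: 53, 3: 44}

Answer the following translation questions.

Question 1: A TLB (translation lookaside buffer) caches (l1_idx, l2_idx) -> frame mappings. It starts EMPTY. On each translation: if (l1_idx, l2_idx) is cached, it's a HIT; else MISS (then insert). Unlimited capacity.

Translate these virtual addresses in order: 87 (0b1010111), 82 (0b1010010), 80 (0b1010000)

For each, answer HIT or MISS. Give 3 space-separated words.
vaddr=87: (2,2) not in TLB -> MISS, insert
vaddr=82: (2,2) in TLB -> HIT
vaddr=80: (2,2) in TLB -> HIT

Answer: MISS HIT HIT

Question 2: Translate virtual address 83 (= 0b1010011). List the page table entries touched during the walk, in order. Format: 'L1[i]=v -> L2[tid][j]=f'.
vaddr = 83 = 0b1010011
Split: l1_idx=2, l2_idx=2, offset=3

Answer: L1[2]=0 -> L2[0][2]=18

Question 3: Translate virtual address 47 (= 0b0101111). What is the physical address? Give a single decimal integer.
vaddr = 47 = 0b0101111
Split: l1_idx=1, l2_idx=1, offset=7
L1[1] = 1
L2[1][1] = 82
paddr = 82 * 8 + 7 = 663

Answer: 663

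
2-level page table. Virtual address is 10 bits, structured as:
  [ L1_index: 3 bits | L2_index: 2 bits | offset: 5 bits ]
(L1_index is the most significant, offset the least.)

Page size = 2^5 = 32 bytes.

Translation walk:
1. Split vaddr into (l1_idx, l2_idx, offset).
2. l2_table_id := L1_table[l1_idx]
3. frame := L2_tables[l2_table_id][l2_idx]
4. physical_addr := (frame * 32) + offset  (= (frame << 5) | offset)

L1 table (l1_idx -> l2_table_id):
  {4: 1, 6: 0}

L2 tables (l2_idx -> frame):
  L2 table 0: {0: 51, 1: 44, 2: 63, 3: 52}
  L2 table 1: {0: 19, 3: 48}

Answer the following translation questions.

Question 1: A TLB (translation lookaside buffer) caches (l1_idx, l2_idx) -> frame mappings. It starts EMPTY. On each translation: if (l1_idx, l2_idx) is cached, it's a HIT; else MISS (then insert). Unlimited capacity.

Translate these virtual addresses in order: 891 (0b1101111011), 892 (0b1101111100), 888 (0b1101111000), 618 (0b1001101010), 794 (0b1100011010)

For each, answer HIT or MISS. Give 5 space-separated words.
vaddr=891: (6,3) not in TLB -> MISS, insert
vaddr=892: (6,3) in TLB -> HIT
vaddr=888: (6,3) in TLB -> HIT
vaddr=618: (4,3) not in TLB -> MISS, insert
vaddr=794: (6,0) not in TLB -> MISS, insert

Answer: MISS HIT HIT MISS MISS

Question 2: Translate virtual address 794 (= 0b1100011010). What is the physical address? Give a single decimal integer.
Answer: 1658

Derivation:
vaddr = 794 = 0b1100011010
Split: l1_idx=6, l2_idx=0, offset=26
L1[6] = 0
L2[0][0] = 51
paddr = 51 * 32 + 26 = 1658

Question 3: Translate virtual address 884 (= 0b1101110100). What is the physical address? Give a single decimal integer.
vaddr = 884 = 0b1101110100
Split: l1_idx=6, l2_idx=3, offset=20
L1[6] = 0
L2[0][3] = 52
paddr = 52 * 32 + 20 = 1684

Answer: 1684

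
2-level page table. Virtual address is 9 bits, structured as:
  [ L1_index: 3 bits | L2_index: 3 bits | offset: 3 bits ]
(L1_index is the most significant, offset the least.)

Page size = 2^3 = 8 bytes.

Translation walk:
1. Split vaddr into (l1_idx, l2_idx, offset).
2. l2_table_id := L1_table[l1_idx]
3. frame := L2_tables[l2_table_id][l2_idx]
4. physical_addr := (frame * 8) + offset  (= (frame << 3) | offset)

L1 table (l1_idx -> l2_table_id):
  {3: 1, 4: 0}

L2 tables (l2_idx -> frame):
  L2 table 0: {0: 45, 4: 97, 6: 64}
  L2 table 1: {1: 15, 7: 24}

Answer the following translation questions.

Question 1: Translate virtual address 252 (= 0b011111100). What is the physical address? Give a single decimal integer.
Answer: 196

Derivation:
vaddr = 252 = 0b011111100
Split: l1_idx=3, l2_idx=7, offset=4
L1[3] = 1
L2[1][7] = 24
paddr = 24 * 8 + 4 = 196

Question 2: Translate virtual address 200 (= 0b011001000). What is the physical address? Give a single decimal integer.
vaddr = 200 = 0b011001000
Split: l1_idx=3, l2_idx=1, offset=0
L1[3] = 1
L2[1][1] = 15
paddr = 15 * 8 + 0 = 120

Answer: 120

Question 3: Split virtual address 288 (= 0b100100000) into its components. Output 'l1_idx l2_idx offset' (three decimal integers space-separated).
Answer: 4 4 0

Derivation:
vaddr = 288 = 0b100100000
  top 3 bits -> l1_idx = 4
  next 3 bits -> l2_idx = 4
  bottom 3 bits -> offset = 0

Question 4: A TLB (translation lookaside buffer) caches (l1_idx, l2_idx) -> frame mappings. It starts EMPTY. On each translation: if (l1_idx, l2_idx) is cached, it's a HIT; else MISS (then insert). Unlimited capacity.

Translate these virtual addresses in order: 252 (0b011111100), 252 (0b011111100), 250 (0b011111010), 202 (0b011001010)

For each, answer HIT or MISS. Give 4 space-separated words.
vaddr=252: (3,7) not in TLB -> MISS, insert
vaddr=252: (3,7) in TLB -> HIT
vaddr=250: (3,7) in TLB -> HIT
vaddr=202: (3,1) not in TLB -> MISS, insert

Answer: MISS HIT HIT MISS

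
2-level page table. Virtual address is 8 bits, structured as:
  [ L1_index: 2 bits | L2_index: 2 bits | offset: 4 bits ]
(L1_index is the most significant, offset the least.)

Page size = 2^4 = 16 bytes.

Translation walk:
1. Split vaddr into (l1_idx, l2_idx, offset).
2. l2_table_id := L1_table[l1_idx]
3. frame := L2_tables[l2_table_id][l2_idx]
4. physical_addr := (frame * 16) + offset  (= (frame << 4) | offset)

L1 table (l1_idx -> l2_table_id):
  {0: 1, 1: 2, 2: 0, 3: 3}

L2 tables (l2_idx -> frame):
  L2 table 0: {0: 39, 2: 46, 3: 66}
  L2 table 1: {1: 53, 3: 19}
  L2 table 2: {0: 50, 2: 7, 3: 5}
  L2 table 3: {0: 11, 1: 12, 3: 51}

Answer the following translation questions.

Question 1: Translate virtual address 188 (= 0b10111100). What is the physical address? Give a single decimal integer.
Answer: 1068

Derivation:
vaddr = 188 = 0b10111100
Split: l1_idx=2, l2_idx=3, offset=12
L1[2] = 0
L2[0][3] = 66
paddr = 66 * 16 + 12 = 1068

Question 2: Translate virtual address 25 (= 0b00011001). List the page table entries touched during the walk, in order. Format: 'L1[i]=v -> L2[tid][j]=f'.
vaddr = 25 = 0b00011001
Split: l1_idx=0, l2_idx=1, offset=9

Answer: L1[0]=1 -> L2[1][1]=53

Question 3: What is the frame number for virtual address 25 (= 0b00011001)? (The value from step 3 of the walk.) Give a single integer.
Answer: 53

Derivation:
vaddr = 25: l1_idx=0, l2_idx=1
L1[0] = 1; L2[1][1] = 53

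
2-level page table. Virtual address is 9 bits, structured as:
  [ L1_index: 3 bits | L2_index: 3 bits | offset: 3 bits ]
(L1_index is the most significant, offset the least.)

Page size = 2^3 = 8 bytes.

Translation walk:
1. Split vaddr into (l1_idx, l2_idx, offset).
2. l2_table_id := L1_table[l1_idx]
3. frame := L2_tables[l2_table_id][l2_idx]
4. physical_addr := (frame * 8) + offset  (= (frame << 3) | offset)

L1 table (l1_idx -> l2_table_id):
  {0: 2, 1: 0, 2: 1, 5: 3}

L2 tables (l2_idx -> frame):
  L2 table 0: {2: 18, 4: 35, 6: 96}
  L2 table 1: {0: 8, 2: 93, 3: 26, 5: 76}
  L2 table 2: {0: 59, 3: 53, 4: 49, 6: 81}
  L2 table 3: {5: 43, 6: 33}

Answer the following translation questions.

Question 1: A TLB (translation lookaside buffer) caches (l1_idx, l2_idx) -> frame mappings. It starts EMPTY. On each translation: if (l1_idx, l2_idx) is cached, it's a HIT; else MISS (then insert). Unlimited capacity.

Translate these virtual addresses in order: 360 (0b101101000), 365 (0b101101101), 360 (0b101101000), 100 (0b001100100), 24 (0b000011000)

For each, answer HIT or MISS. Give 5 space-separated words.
Answer: MISS HIT HIT MISS MISS

Derivation:
vaddr=360: (5,5) not in TLB -> MISS, insert
vaddr=365: (5,5) in TLB -> HIT
vaddr=360: (5,5) in TLB -> HIT
vaddr=100: (1,4) not in TLB -> MISS, insert
vaddr=24: (0,3) not in TLB -> MISS, insert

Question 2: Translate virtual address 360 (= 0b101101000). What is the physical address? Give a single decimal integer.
vaddr = 360 = 0b101101000
Split: l1_idx=5, l2_idx=5, offset=0
L1[5] = 3
L2[3][5] = 43
paddr = 43 * 8 + 0 = 344

Answer: 344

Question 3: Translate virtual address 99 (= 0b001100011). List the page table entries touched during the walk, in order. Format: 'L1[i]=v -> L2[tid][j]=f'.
vaddr = 99 = 0b001100011
Split: l1_idx=1, l2_idx=4, offset=3

Answer: L1[1]=0 -> L2[0][4]=35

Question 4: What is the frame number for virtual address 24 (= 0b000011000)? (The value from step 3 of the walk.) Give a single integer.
Answer: 53

Derivation:
vaddr = 24: l1_idx=0, l2_idx=3
L1[0] = 2; L2[2][3] = 53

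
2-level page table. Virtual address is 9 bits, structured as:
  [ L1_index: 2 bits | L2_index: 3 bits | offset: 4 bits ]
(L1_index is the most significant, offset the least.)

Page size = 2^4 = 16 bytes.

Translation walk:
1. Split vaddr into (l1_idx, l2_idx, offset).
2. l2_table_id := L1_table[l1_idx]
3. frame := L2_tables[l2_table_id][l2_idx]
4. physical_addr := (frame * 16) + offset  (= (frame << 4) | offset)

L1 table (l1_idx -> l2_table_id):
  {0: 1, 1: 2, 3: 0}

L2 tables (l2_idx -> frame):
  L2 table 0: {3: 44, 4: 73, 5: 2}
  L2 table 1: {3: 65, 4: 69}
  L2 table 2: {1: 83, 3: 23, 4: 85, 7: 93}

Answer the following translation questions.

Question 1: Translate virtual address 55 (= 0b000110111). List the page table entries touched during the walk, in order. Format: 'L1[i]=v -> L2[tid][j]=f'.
vaddr = 55 = 0b000110111
Split: l1_idx=0, l2_idx=3, offset=7

Answer: L1[0]=1 -> L2[1][3]=65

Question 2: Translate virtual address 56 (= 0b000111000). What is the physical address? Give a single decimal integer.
vaddr = 56 = 0b000111000
Split: l1_idx=0, l2_idx=3, offset=8
L1[0] = 1
L2[1][3] = 65
paddr = 65 * 16 + 8 = 1048

Answer: 1048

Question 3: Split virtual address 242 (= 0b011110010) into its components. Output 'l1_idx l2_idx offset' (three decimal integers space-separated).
Answer: 1 7 2

Derivation:
vaddr = 242 = 0b011110010
  top 2 bits -> l1_idx = 1
  next 3 bits -> l2_idx = 7
  bottom 4 bits -> offset = 2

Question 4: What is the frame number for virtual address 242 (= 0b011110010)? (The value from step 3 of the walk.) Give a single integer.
Answer: 93

Derivation:
vaddr = 242: l1_idx=1, l2_idx=7
L1[1] = 2; L2[2][7] = 93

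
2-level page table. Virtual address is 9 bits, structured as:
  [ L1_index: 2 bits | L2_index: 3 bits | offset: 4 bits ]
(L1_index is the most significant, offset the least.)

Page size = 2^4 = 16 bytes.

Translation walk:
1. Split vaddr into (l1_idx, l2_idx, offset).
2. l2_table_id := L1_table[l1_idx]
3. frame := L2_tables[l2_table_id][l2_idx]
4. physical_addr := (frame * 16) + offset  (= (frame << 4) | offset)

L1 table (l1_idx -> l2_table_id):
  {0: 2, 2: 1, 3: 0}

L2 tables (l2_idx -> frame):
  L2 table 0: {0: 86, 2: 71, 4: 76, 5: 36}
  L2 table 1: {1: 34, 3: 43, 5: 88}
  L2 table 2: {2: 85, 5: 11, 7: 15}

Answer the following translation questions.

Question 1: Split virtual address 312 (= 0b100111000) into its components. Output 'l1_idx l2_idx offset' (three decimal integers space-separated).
Answer: 2 3 8

Derivation:
vaddr = 312 = 0b100111000
  top 2 bits -> l1_idx = 2
  next 3 bits -> l2_idx = 3
  bottom 4 bits -> offset = 8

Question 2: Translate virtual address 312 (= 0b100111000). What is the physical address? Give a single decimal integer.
vaddr = 312 = 0b100111000
Split: l1_idx=2, l2_idx=3, offset=8
L1[2] = 1
L2[1][3] = 43
paddr = 43 * 16 + 8 = 696

Answer: 696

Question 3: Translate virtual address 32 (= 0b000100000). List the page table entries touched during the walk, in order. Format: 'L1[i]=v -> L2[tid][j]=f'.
Answer: L1[0]=2 -> L2[2][2]=85

Derivation:
vaddr = 32 = 0b000100000
Split: l1_idx=0, l2_idx=2, offset=0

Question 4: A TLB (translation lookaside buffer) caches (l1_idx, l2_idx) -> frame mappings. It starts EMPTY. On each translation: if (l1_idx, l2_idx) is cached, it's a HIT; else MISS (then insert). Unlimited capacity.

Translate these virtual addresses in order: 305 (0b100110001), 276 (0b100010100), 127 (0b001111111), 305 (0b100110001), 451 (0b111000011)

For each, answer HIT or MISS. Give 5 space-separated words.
Answer: MISS MISS MISS HIT MISS

Derivation:
vaddr=305: (2,3) not in TLB -> MISS, insert
vaddr=276: (2,1) not in TLB -> MISS, insert
vaddr=127: (0,7) not in TLB -> MISS, insert
vaddr=305: (2,3) in TLB -> HIT
vaddr=451: (3,4) not in TLB -> MISS, insert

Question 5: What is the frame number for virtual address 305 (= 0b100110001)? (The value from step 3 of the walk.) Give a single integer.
vaddr = 305: l1_idx=2, l2_idx=3
L1[2] = 1; L2[1][3] = 43

Answer: 43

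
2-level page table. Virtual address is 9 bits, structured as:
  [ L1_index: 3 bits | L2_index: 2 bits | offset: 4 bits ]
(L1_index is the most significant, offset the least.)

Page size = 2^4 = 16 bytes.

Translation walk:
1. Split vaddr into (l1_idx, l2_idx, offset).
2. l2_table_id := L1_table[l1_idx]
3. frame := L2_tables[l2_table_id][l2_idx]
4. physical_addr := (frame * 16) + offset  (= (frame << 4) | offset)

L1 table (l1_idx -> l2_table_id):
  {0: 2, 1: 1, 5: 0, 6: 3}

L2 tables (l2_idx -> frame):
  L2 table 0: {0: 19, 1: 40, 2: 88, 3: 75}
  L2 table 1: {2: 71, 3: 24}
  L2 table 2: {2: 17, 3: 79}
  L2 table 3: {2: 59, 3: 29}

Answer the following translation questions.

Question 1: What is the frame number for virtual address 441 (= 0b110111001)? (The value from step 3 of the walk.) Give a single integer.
vaddr = 441: l1_idx=6, l2_idx=3
L1[6] = 3; L2[3][3] = 29

Answer: 29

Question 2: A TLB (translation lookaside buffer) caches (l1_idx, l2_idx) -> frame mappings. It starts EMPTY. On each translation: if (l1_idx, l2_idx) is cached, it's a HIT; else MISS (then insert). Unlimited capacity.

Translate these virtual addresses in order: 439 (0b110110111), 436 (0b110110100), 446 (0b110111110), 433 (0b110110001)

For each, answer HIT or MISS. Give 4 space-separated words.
Answer: MISS HIT HIT HIT

Derivation:
vaddr=439: (6,3) not in TLB -> MISS, insert
vaddr=436: (6,3) in TLB -> HIT
vaddr=446: (6,3) in TLB -> HIT
vaddr=433: (6,3) in TLB -> HIT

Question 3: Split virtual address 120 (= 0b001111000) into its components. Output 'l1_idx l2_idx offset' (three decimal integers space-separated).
vaddr = 120 = 0b001111000
  top 3 bits -> l1_idx = 1
  next 2 bits -> l2_idx = 3
  bottom 4 bits -> offset = 8

Answer: 1 3 8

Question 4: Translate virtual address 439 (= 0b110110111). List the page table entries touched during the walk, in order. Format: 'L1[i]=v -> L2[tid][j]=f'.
Answer: L1[6]=3 -> L2[3][3]=29

Derivation:
vaddr = 439 = 0b110110111
Split: l1_idx=6, l2_idx=3, offset=7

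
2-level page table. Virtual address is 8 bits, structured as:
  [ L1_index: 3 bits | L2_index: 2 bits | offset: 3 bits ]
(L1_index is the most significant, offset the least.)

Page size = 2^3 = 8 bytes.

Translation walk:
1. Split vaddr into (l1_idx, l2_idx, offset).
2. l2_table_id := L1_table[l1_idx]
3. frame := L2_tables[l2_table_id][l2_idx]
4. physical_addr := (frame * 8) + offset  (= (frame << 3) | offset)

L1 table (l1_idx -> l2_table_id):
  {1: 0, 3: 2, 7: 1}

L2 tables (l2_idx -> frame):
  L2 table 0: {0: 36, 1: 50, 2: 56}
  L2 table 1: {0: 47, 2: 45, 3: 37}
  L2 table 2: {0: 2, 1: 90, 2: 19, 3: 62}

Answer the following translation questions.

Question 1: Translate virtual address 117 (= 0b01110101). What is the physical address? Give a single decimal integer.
vaddr = 117 = 0b01110101
Split: l1_idx=3, l2_idx=2, offset=5
L1[3] = 2
L2[2][2] = 19
paddr = 19 * 8 + 5 = 157

Answer: 157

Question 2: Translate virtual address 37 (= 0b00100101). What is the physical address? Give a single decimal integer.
vaddr = 37 = 0b00100101
Split: l1_idx=1, l2_idx=0, offset=5
L1[1] = 0
L2[0][0] = 36
paddr = 36 * 8 + 5 = 293

Answer: 293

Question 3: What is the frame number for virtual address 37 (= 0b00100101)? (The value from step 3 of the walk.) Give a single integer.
Answer: 36

Derivation:
vaddr = 37: l1_idx=1, l2_idx=0
L1[1] = 0; L2[0][0] = 36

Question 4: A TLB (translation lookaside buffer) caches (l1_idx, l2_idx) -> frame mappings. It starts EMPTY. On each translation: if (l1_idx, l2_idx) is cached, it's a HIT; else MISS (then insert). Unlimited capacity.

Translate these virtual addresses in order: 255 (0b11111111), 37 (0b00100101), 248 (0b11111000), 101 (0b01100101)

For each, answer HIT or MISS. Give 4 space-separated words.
Answer: MISS MISS HIT MISS

Derivation:
vaddr=255: (7,3) not in TLB -> MISS, insert
vaddr=37: (1,0) not in TLB -> MISS, insert
vaddr=248: (7,3) in TLB -> HIT
vaddr=101: (3,0) not in TLB -> MISS, insert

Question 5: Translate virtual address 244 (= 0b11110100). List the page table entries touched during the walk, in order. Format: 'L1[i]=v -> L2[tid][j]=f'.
vaddr = 244 = 0b11110100
Split: l1_idx=7, l2_idx=2, offset=4

Answer: L1[7]=1 -> L2[1][2]=45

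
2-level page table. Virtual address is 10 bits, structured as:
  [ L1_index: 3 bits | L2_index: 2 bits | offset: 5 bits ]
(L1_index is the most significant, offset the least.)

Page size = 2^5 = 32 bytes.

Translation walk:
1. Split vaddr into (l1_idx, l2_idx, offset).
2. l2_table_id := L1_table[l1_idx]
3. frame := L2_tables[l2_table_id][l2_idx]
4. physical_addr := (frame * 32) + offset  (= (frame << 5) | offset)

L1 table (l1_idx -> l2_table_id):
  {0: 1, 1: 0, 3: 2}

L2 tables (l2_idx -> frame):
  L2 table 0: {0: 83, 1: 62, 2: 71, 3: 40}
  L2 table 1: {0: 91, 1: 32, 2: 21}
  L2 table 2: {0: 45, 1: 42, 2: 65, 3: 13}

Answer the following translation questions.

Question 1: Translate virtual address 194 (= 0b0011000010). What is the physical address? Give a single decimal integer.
Answer: 2274

Derivation:
vaddr = 194 = 0b0011000010
Split: l1_idx=1, l2_idx=2, offset=2
L1[1] = 0
L2[0][2] = 71
paddr = 71 * 32 + 2 = 2274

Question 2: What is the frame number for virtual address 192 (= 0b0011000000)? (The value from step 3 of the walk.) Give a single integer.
Answer: 71

Derivation:
vaddr = 192: l1_idx=1, l2_idx=2
L1[1] = 0; L2[0][2] = 71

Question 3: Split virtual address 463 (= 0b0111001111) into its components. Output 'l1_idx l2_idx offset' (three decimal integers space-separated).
Answer: 3 2 15

Derivation:
vaddr = 463 = 0b0111001111
  top 3 bits -> l1_idx = 3
  next 2 bits -> l2_idx = 2
  bottom 5 bits -> offset = 15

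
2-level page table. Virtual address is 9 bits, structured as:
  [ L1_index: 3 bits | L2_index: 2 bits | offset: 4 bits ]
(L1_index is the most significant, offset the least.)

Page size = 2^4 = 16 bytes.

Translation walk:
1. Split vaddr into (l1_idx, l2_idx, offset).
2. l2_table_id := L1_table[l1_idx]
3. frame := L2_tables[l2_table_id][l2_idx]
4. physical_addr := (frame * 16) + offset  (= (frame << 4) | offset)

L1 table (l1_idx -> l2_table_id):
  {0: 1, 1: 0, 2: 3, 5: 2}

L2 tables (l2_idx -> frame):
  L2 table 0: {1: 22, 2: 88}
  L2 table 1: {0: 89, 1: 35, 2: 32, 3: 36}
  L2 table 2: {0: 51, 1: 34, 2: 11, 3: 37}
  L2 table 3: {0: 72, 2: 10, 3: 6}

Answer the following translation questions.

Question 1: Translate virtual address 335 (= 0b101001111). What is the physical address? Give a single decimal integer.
Answer: 831

Derivation:
vaddr = 335 = 0b101001111
Split: l1_idx=5, l2_idx=0, offset=15
L1[5] = 2
L2[2][0] = 51
paddr = 51 * 16 + 15 = 831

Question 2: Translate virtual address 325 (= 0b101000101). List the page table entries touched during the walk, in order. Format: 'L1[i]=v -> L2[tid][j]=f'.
Answer: L1[5]=2 -> L2[2][0]=51

Derivation:
vaddr = 325 = 0b101000101
Split: l1_idx=5, l2_idx=0, offset=5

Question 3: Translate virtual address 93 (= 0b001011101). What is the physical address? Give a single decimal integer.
Answer: 365

Derivation:
vaddr = 93 = 0b001011101
Split: l1_idx=1, l2_idx=1, offset=13
L1[1] = 0
L2[0][1] = 22
paddr = 22 * 16 + 13 = 365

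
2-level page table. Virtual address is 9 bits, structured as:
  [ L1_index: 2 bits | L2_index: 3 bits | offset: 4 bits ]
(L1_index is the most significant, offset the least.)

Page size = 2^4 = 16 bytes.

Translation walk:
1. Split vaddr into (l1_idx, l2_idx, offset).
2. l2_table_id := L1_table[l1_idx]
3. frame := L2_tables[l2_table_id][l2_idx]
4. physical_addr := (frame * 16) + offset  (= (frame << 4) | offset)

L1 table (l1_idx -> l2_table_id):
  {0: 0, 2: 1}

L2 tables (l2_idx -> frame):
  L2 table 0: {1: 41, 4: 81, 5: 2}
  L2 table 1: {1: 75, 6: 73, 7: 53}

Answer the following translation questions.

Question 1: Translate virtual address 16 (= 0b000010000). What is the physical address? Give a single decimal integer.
Answer: 656

Derivation:
vaddr = 16 = 0b000010000
Split: l1_idx=0, l2_idx=1, offset=0
L1[0] = 0
L2[0][1] = 41
paddr = 41 * 16 + 0 = 656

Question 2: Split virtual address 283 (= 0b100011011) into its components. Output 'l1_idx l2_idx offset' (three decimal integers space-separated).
Answer: 2 1 11

Derivation:
vaddr = 283 = 0b100011011
  top 2 bits -> l1_idx = 2
  next 3 bits -> l2_idx = 1
  bottom 4 bits -> offset = 11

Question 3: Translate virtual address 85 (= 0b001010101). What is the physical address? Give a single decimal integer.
Answer: 37

Derivation:
vaddr = 85 = 0b001010101
Split: l1_idx=0, l2_idx=5, offset=5
L1[0] = 0
L2[0][5] = 2
paddr = 2 * 16 + 5 = 37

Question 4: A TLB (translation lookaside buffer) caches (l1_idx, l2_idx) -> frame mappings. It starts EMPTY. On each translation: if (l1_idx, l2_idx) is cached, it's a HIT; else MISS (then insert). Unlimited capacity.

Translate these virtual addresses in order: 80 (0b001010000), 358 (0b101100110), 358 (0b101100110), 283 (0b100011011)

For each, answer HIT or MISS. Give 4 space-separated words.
Answer: MISS MISS HIT MISS

Derivation:
vaddr=80: (0,5) not in TLB -> MISS, insert
vaddr=358: (2,6) not in TLB -> MISS, insert
vaddr=358: (2,6) in TLB -> HIT
vaddr=283: (2,1) not in TLB -> MISS, insert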